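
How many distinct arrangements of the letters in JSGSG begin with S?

12

With the first slot taken by S, it remains to arrange the other 4 letters (JGSG).
Those 4 letters have G appearing twice, giving (4)!/(2!) = 12.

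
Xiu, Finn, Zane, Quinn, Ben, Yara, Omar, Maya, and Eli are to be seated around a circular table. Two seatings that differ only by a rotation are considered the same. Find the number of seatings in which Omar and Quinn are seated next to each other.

Glue Omar and Quinn into a block (2 internal orders). Seating 8 units around a circle gives (7)! arrangements.
So 2 × (7)! = 2 × 5040 = 10080.

10080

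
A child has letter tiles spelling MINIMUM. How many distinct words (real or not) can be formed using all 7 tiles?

420

MINIMUM has 7 letters with I appearing twice and M appearing 3 times.
So there are 7! / (3!·2!) = 420 distinguishable arrangements.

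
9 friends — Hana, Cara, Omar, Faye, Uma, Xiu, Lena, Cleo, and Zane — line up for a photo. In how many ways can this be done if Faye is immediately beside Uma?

80640

Treat {Faye, Uma} as a single unit. There are 8 units to order, and the pair itself can be ordered 2 ways.
That gives 2 × 8! = 2 × 40320 = 80640.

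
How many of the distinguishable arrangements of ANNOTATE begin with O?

630

Fix O in the first position and arrange the remaining 7 letters.
Those 7 letters have A appearing twice, N appearing twice, and T appearing twice, giving (7)!/(2!·2!·2!) = 630.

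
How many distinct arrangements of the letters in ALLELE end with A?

Fix A in the last position and arrange the remaining 5 letters.
Those 5 letters have E appearing twice and L appearing 3 times, giving (5)!/(3!·2!) = 10.

10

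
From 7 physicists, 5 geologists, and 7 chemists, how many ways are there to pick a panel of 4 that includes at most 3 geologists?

Split by how many geologists are chosen (0 through 3).
Sum: C(5,0)·C(14,4) + C(5,1)·C(14,3) + C(5,2)·C(14,2) + C(5,3)·C(14,1) = 1001 + 1820 + 910 + 140 = 3871.

3871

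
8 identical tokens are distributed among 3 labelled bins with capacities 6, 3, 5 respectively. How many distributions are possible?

21

Without the upper bounds there are C(10,2) = 45 ways to split 8 among 3 bins.
Subtract solutions that violate a single cap (substitute x_i' = x_i − (cap_i+1)): x_1 ≥ 7 gives C(3,2) = 3; x_2 ≥ 4 gives C(6,2) = 15; x_3 ≥ 6 gives C(4,2) = 6. Together 24.
No two caps can be exceeded simultaneously, so the pair terms are all 0.
By inclusion–exclusion the count is 45 − 24 + 0 = 21.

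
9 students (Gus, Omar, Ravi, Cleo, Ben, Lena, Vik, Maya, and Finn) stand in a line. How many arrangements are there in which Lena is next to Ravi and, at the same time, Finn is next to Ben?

Treat {Lena,Ravi} as one block (2 orders) and {Finn,Ben} as another (2 orders).
That leaves 7 units to arrange: 2 × 2 × 7! = 4 × 5040 = 20160.

20160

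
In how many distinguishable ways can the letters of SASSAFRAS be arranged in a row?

The 9 letters of SASSAFRAS have repeats: A appearing 3 times and S appearing 4 times.
So there are 9! / (4!·3!) = 2520 distinguishable arrangements.

2520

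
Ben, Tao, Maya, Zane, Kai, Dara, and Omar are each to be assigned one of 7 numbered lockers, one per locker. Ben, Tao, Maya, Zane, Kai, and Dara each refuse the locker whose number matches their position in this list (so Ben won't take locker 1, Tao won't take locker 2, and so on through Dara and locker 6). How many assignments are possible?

Let Aᵢ (for 1 ≤ i ≤ 6) be the placements that put person i in their forbidden locker. Any j of these fix j positions, leaving (7−j)! ways to fill the rest, and there are C(6,j) ways to pick which j.
By inclusion–exclusion, the number of valid placements is Σ_{j=0}^{6} (−1)^j C(6,j)·(7−j)!.
Computing: 5040 − 4320 + 1800 − 480 + 90 − 12 + 1 = 2119.

2119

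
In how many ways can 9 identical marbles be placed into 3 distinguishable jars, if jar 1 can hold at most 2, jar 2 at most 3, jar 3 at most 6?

6

By stars and bars, unrestricted non-negative solutions to x_1+…+x_3 = 9 number C(9+2,2) = 55.
Subtract solutions that violate a single cap (substitute x_i' = x_i − (cap_i+1)): x_1 ≥ 3 gives C(8,2) = 28; x_2 ≥ 4 gives C(7,2) = 21; x_3 ≥ 7 gives C(4,2) = 6. Together 55.
Add back pairs where two caps are both exceeded: 6 + 0 + 0 = 6.
By inclusion–exclusion the count is 55 − 55 + 6 = 6.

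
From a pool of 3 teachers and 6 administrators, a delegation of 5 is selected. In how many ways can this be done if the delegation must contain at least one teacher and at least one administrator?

Total 5-person selections from all 9: C(9,5) = 126.
Selections missing a whole group: no teachers → C(6,5) = 6; no administrators → C(3,5) = 0.
Both groups omitted at once is impossible, so 126 − 6 = 120.

120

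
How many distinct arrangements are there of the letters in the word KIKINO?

Letter multiplicities in KIKINO: I×2, K×2, N×1, O×1.
Dividing 6! = 720 by 2!·2! = 4 for the repeated letters gives 180.

180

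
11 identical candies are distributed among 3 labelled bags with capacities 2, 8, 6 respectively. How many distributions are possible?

Without the upper bounds there are C(13,2) = 78 ways to split 11 among 3 bags.
Subtract solutions that violate a single cap (substitute x_i' = x_i − (cap_i+1)): x_1 ≥ 3 gives C(10,2) = 45; x_2 ≥ 9 gives C(4,2) = 6; x_3 ≥ 7 gives C(6,2) = 15. Together 66.
Add back pairs where two caps are both exceeded: 0 + 3 + 0 = 3.
By inclusion–exclusion the count is 78 − 66 + 3 = 15.

15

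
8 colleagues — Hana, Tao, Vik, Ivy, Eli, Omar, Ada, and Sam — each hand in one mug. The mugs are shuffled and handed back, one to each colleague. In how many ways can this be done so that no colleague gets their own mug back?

14833

Let Aᵢ be the assignments in which colleague i gets their own mug. We want the size of the complement of A₁∪…∪A_8.
By inclusion–exclusion this is Σ_{j=0}^{8} (−1)^j C(8,j)·(8−j)!.
Computing: 40320 − 40320 + 20160 − 6720 + 1680 − 336 + 56 − 8 + 1 = 14833.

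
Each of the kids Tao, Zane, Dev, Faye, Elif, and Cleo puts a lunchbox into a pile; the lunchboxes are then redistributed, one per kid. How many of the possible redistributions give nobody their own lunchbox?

265

This is the derangement count D_6: permutations of 6 items with no fixed point.
By inclusion–exclusion this is Σ_{j=0}^{6} (−1)^j C(6,j)·(6−j)!.
Computing: 720 − 720 + 360 − 120 + 30 − 6 + 1 = 265.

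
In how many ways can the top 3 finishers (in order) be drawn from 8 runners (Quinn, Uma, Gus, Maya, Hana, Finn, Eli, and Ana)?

336

This is an ordered selection of 3 from 8: P(8,3).
That gives 8 × 7 × 6 = 336.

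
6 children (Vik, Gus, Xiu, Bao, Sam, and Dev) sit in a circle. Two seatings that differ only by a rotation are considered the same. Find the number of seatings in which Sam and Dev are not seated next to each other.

Without the restriction there are (5)! = 120 seatings.
Those with Sam next to Dev: fuse the pair into one unit and seat 5 units around a circle — 2·(4)! = 48.
Subtracting, 120 − 48 = 72.

72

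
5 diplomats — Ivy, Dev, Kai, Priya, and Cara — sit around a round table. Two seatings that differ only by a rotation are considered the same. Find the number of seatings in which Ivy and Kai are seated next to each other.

12

Treat {Ivy, Kai} as one unit (2 internal orders) and seat the resulting 4 units around the table: (3)! circular arrangements.
So 2 × (3)! = 2 × 6 = 12.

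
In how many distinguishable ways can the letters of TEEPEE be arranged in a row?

Letter multiplicities in TEEPEE: E×4, P×1, T×1.
Dividing 6! = 720 by 4! = 24 for the repeated letters gives 30.

30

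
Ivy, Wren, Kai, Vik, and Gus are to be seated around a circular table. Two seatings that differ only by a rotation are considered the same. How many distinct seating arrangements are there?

Around a circle, 5 distinct people have 5!/5 = (4)! = 24 rotationally distinct seatings.

24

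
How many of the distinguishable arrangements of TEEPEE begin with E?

20

Fix E in the first position and arrange the remaining 5 letters.
Those 5 letters have E appearing 3 times, giving (5)!/(3!) = 20.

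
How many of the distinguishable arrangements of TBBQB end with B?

Fix B in the last position and arrange the remaining 4 letters.
Those 4 letters have B appearing twice, giving (4)!/(2!) = 12.

12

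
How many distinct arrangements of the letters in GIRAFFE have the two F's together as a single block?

720

Treat the 2 copies of F as a single block. The multiset to arrange is then {FF, A, E, G, I, R}, 6 items in all.
All 6 items are distinct, so there are (6)! = 720 arrangements.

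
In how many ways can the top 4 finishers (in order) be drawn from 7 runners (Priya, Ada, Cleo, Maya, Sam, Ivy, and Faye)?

840

This is an ordered selection of 4 from 7: P(7,4).
That gives 7 × 6 × 5 × 4 = 840.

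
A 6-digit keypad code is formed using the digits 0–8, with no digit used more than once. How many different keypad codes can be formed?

With no repetition, fill the 6 digits in order: 9 choices, then 8, down to 4.
That product is 9 × 8 × 7 × 6 × 5 × 4 = 60480.

60480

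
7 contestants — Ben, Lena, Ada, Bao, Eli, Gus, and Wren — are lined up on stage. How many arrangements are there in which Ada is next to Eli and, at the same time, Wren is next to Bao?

480

Treat {Ada,Eli} as one block (2 orders) and {Wren,Bao} as another (2 orders).
That leaves 5 units to arrange: 2 × 2 × 5! = 4 × 120 = 480.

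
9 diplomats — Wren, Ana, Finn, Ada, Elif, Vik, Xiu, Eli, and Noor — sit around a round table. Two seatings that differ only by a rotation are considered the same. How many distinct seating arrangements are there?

Fix one person's seat to break rotational symmetry; the remaining 8 people can be arranged in (8)! = 40320 ways.

40320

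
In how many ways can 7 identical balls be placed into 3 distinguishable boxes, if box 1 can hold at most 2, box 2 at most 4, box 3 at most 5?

Ignoring the caps, the number of non-negative solutions to x_1+…+x_3 = 7 is C(9,2) = 36.
Subtract solutions that violate a single cap (substitute x_i' = x_i − (cap_i+1)): x_1 ≥ 3 gives C(6,2) = 15; x_2 ≥ 5 gives C(4,2) = 6; x_3 ≥ 6 gives C(3,2) = 3. Together 24.
No two caps can be exceeded simultaneously, so the pair terms are all 0.
By inclusion–exclusion the count is 36 − 24 + 0 = 12.

12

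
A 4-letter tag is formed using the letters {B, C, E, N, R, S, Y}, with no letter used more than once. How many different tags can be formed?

840

This is a permutation of 4 out of 7: P(7,4) = 7!/3!.
7 × 6 × 5 × 4 = 840.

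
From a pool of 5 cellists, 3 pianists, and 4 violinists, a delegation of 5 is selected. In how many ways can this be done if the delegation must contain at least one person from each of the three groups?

590

Unrestricted: C(12,5) = 792 ways to pick any 5 of the 12.
Selections missing a whole group: no cellists → C(7,5) = 21; no pianists → C(9,5) = 126; no violinists → C(8,5) = 56.
Add back selections omitting two groups (i.e. drawn from a single group): C(5,5) + C(3,5) + C(4,5) = 1.
By inclusion–exclusion: 792 − 203 + 1 = 590.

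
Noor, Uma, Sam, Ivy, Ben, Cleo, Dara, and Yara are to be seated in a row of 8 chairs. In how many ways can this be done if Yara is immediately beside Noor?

10080

Glue Yara and Noor into one block (2 internal orders), leaving 7 units to arrange in a row.
So the count is 2·(7)! = 10080.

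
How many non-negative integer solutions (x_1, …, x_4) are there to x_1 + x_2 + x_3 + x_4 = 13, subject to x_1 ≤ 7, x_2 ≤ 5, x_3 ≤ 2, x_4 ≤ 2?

Ignoring the caps, the number of non-negative solutions to x_1+…+x_4 = 13 is C(16,3) = 560.
Subtract solutions that violate a single cap (substitute x_i' = x_i − (cap_i+1)): x_1 ≥ 8 gives C(8,3) = 56; x_2 ≥ 6 gives C(10,3) = 120; x_3 ≥ 3 gives C(13,3) = 286; x_4 ≥ 3 gives C(13,3) = 286. Together 748.
Add back pairs where two caps are both exceeded: 0 + 10 + 10 + 35 + 35 + 120 = 210.
Subtract triples: 0 + 0 + 0 + 4 = 4.
By inclusion–exclusion the count is 560 − 748 + 210 − 4 = 18.

18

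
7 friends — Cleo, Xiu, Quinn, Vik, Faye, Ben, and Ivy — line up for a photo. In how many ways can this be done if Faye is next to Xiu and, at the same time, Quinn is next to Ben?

480

Treat {Faye,Xiu} as one block (2 orders) and {Quinn,Ben} as another (2 orders).
That leaves 5 units to arrange: 2 × 2 × 5! = 4 × 120 = 480.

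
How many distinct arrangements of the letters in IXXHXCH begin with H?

120

Fix H in the first position and arrange the remaining 6 letters.
Those 6 letters have X appearing 3 times, giving (6)!/(3!) = 120.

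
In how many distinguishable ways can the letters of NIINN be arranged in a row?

Letter multiplicities in NIINN: I×2, N×3.
So there are 5! / (3!·2!) = 10 distinguishable arrangements.

10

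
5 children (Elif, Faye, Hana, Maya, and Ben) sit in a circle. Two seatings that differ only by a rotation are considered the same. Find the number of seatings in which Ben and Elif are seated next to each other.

Treat {Ben, Elif} as one unit (2 internal orders) and seat the resulting 4 units around the table: (3)! circular arrangements.
So 2 × (3)! = 2 × 6 = 12.

12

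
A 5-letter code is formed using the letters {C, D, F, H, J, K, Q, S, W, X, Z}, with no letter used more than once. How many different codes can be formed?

Choose and order 5 of the 11 symbols: the first letter has 11 options, the next 10, and so on down to 7.
11 × 10 × 9 × 8 × 7 = 55440.

55440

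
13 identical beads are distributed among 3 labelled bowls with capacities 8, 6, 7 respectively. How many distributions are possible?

41

Ignoring the caps, the number of non-negative solutions to x_1+…+x_3 = 13 is C(15,2) = 105.
Subtract solutions that violate a single cap (substitute x_i' = x_i − (cap_i+1)): x_1 ≥ 9 gives C(6,2) = 15; x_2 ≥ 7 gives C(8,2) = 28; x_3 ≥ 8 gives C(7,2) = 21. Together 64.
No two caps can be exceeded simultaneously, so the pair terms are all 0.
By inclusion–exclusion the count is 105 − 64 + 0 = 41.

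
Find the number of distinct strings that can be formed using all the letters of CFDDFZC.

CFDDFZC has 7 letters with C appearing twice, D appearing twice, and F appearing twice.
Dividing 7! = 5040 by 2!·2!·2! = 8 for the repeated letters gives 630.

630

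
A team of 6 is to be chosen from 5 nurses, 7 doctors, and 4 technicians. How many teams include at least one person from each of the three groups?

6545

Total 6-person selections from all 16: C(16,6) = 8008.
Selections missing a whole group: no nurses → C(11,6) = 462; no doctors → C(9,6) = 84; no technicians → C(12,6) = 924.
Add back selections omitting two groups (i.e. drawn from a single group): C(5,6) + C(7,6) + C(4,6) = 7.
By inclusion–exclusion: 8008 − 1470 + 7 = 6545.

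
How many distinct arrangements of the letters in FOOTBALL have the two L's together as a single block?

Treat the 2 copies of L as a single block. The multiset to arrange is then {LL, A, B, F, O, O, T}, 7 items in all.
That gives (7)!/(2!) = 2520 arrangements.

2520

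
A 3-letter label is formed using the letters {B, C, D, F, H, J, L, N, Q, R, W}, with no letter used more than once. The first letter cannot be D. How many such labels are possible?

900

The first letter has 11−1 = 10 choices (anything except D).
The remaining 2 letters are filled from the other 10 symbols without repetition: 10 × 9 = 90.
Total: 10 × 90 = 900.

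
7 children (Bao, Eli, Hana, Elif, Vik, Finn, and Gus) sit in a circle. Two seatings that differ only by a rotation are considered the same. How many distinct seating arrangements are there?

Fix one person's seat to break rotational symmetry; the remaining 6 people can be arranged in (6)! = 720 ways.

720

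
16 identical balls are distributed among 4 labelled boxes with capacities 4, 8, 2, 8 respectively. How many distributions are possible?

By stars and bars, unrestricted non-negative solutions to x_1+…+x_4 = 16 number C(16+3,3) = 969.
Subtract solutions that violate a single cap (substitute x_i' = x_i − (cap_i+1)): x_1 ≥ 5 gives C(14,3) = 364; x_2 ≥ 9 gives C(10,3) = 120; x_3 ≥ 3 gives C(16,3) = 560; x_4 ≥ 9 gives C(10,3) = 120. Together 1164.
Add back pairs where two caps are both exceeded: 10 + 165 + 10 + 35 + 0 + 35 = 255.
By inclusion–exclusion the count is 969 − 1164 + 255 = 60.

60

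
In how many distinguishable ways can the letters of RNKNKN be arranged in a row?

60

RNKNKN has 6 letters with K appearing twice and N appearing 3 times.
Dividing 6! = 720 by 3!·2! = 12 for the repeated letters gives 60.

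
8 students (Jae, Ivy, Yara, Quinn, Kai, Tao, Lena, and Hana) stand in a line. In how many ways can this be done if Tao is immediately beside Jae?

Treat {Tao, Jae} as a single unit. There are 7 units to order, and the pair itself can be ordered 2 ways.
So the count is 2·(7)! = 10080.

10080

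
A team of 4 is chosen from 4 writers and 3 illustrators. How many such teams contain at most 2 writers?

Split by how many writers are chosen (0 through 2).
Sum: C(4,0)·C(3,4) + C(4,1)·C(3,3) + C(4,2)·C(3,2) = 0 + 4 + 18 = 22.

22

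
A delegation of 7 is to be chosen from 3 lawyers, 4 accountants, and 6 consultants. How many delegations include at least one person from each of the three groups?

Unrestricted: C(13,7) = 1716 ways to pick any 7 of the 13.
Selections missing a whole group: no lawyers → C(10,7) = 120; no accountants → C(9,7) = 36; no consultants → C(7,7) = 1.
Add back selections omitting two groups (i.e. drawn from a single group): C(3,7) + C(4,7) + C(6,7) = 0.
By inclusion–exclusion: 1716 − 157 + 0 = 1559.

1559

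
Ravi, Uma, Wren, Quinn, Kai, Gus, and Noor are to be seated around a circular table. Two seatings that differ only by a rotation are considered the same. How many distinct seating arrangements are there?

720

Fix one person's seat to break rotational symmetry; the remaining 6 people can be arranged in (6)! = 720 ways.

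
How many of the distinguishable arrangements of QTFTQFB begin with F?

With the first slot taken by F, it remains to arrange the other 6 letters (QTTQFB).
Those 6 letters have Q appearing twice and T appearing twice, giving (6)!/(2!·2!) = 180.

180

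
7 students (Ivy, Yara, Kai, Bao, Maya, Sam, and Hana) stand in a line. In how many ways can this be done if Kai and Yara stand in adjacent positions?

1440

Glue Kai and Yara into one block (2 internal orders), leaving 6 units to arrange in a row.
That gives 2 × 6! = 2 × 720 = 1440.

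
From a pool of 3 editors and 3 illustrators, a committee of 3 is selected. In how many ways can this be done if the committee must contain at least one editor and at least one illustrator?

With no constraint there are C(6,3) = 20 possible selections.
Selections missing a whole group: no editors → C(3,3) = 1; no illustrators → C(3,3) = 1.
Both groups omitted at once is impossible, so 20 − 2 = 18.

18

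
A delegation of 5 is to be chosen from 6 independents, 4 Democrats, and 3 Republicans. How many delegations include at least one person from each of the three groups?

894

With no constraint there are C(13,5) = 1287 possible selections.
Selections missing a whole group: no independents → C(7,5) = 21; no Democrats → C(9,5) = 126; no Republicans → C(10,5) = 252.
Add back selections omitting two groups (i.e. drawn from a single group): C(6,5) + C(4,5) + C(3,5) = 6.
By inclusion–exclusion: 1287 − 399 + 6 = 894.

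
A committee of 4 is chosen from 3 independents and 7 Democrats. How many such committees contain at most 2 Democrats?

Split by how many Democrats are chosen (0 through 2).
Sum: C(7,0)·C(3,4) + C(7,1)·C(3,3) + C(7,2)·C(3,2) = 0 + 7 + 63 = 70.

70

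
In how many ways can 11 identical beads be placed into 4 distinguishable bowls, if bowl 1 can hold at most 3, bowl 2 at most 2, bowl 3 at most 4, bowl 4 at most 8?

By stars and bars, unrestricted non-negative solutions to x_1+…+x_4 = 11 number C(11+3,3) = 364.
Subtract solutions that violate a single cap (substitute x_i' = x_i − (cap_i+1)): x_1 ≥ 4 gives C(10,3) = 120; x_2 ≥ 3 gives C(11,3) = 165; x_3 ≥ 5 gives C(9,3) = 84; x_4 ≥ 9 gives C(5,3) = 10. Together 379.
Add back pairs where two caps are both exceeded: 35 + 10 + 0 + 20 + 0 + 0 = 65.
By inclusion–exclusion the count is 364 − 379 + 65 = 50.

50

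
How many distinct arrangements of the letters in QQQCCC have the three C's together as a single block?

4

Treat the 3 copies of C as a single block. The multiset to arrange is then {CCC, Q, Q, Q}, 4 items in all.
That gives (4)!/(3!) = 4 arrangements.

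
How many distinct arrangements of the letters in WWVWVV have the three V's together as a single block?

4

Treat the 3 copies of V as a single block. The multiset to arrange is then {VVV, W, W, W}, 4 items in all.
That gives (4)!/(3!) = 4 arrangements.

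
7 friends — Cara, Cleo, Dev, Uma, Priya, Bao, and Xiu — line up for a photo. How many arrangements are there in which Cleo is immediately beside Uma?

Glue Cleo and Uma into one block (2 internal orders), leaving 6 units to arrange in a row.
That gives 2 × 6! = 2 × 720 = 1440.

1440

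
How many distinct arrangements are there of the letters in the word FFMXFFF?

The 7 letters of FFMXFFF have repeats: F appearing 5 times.
Dividing 7! = 5040 by 5! = 120 for the repeated letters gives 42.

42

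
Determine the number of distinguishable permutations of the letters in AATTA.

10

AATTA has 5 letters with A appearing 3 times and T appearing twice.
The number of distinct arrangements is 5!/(3!·2!) = 120/12 = 10.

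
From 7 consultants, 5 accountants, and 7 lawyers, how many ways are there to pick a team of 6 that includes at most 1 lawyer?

Split by how many lawyers are chosen (0 through 1).
Sum: C(7,0)·C(12,6) + C(7,1)·C(12,5) = 924 + 5544 = 6468.

6468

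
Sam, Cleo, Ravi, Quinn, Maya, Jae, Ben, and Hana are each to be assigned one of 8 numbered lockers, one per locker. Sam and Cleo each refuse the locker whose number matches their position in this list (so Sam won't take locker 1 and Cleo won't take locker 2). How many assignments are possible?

30960

Let Aᵢ (for i ∈ {1, 2}) be the placements that put person i in their forbidden locker. Any j of these fix j positions, leaving (8−j)! ways to fill the rest, and there are C(2,j) ways to pick which j.
By inclusion–exclusion, the number of valid placements is Σ_{j=0}^{2} (−1)^j C(2,j)·(8−j)!.
Computing: 40320 − 10080 + 720 = 30960.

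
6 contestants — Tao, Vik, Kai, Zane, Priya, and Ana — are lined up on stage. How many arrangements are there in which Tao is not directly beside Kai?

480

Of the 6! = 720 arrangements, those with Tao and Kai adjacent number 2 × 5! = 240 (treat the pair as a block with 2 internal orders).
Complementary counting: 720 − 240 = 480.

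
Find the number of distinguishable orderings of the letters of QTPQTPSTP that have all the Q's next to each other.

1120

Treat the 2 copies of Q as a single block. The multiset to arrange is then {QQ, P, P, P, S, T, T, T}, 8 items in all.
That gives (8)!/(3!·3!) = 1120 arrangements.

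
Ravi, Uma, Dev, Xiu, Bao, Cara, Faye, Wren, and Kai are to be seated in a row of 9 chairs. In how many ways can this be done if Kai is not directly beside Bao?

282240

Of the 9! = 362880 arrangements, those with Kai and Bao adjacent number 2 × 8! = 80640 (treat the pair as a block with 2 internal orders).
Complementary counting: 362880 − 80640 = 282240.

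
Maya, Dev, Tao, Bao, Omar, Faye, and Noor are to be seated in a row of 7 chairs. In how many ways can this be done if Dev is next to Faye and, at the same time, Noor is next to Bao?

Treat {Dev,Faye} as one block (2 orders) and {Noor,Bao} as another (2 orders).
That leaves 5 units to arrange: 2 × 2 × 5! = 4 × 120 = 480.

480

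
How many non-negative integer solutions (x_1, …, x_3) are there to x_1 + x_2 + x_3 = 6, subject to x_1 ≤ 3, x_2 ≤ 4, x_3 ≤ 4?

Ignoring the caps, the number of non-negative solutions to x_1+…+x_3 = 6 is C(8,2) = 28.
Subtract solutions that violate a single cap (substitute x_i' = x_i − (cap_i+1)): x_1 ≥ 4 gives C(4,2) = 6; x_2 ≥ 5 gives C(3,2) = 3; x_3 ≥ 5 gives C(3,2) = 3. Together 12.
No two caps can be exceeded simultaneously, so the pair terms are all 0.
By inclusion–exclusion the count is 28 − 12 + 0 = 16.

16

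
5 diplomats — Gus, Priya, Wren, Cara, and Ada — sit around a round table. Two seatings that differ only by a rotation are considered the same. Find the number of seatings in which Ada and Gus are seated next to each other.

Treat {Ada, Gus} as one unit (2 internal orders) and seat the resulting 4 units around the table: (3)! circular arrangements.
So 2 × (3)! = 2 × 6 = 12.

12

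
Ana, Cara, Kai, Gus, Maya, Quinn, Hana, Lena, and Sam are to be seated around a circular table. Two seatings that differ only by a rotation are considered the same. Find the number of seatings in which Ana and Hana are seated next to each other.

10080

Treat {Ana, Hana} as one unit (2 internal orders) and seat the resulting 8 units around the table: (7)! circular arrangements.
So 2 × (7)! = 2 × 5040 = 10080.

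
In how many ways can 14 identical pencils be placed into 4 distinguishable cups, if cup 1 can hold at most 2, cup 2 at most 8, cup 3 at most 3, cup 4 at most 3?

10

By stars and bars, unrestricted non-negative solutions to x_1+…+x_4 = 14 number C(14+3,3) = 680.
Subtract solutions that violate a single cap (substitute x_i' = x_i − (cap_i+1)): x_1 ≥ 3 gives C(14,3) = 364; x_2 ≥ 9 gives C(8,3) = 56; x_3 ≥ 4 gives C(13,3) = 286; x_4 ≥ 4 gives C(13,3) = 286. Together 992.
Add back pairs where two caps are both exceeded: 10 + 120 + 120 + 4 + 4 + 84 = 342.
Subtract triples: 0 + 0 + 20 + 0 = 20.
By inclusion–exclusion the count is 680 − 992 + 342 − 20 = 10.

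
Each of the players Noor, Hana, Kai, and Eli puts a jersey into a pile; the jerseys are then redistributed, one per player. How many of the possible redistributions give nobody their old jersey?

Count assignments avoiding every fixed point. For any j of the 4 players fixed to their old jersey, the other 4−j can be arranged in (4−j)! ways.
By inclusion–exclusion this is Σ_{j=0}^{4} (−1)^j C(4,j)·(4−j)!.
Computing: 24 − 24 + 12 − 4 + 1 = 9.

9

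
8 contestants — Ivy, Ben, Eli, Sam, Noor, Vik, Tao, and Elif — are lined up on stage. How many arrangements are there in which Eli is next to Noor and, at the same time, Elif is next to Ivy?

Treat {Eli,Noor} as one block (2 orders) and {Elif,Ivy} as another (2 orders).
That leaves 6 units to arrange: 2 × 2 × 6! = 4 × 720 = 2880.

2880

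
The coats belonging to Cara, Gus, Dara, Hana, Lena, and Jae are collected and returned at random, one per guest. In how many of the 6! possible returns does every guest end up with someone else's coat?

This is the derangement count D_6: permutations of 6 items with no fixed point.
By inclusion–exclusion this is Σ_{j=0}^{6} (−1)^j C(6,j)·(6−j)!.
Computing: 720 − 720 + 360 − 120 + 30 − 6 + 1 = 265.

265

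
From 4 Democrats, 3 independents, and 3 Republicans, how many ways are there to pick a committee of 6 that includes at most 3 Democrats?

Split by how many Democrats are chosen (0 through 3).
Sum: C(4,0)·C(6,6) + C(4,1)·C(6,5) + C(4,2)·C(6,4) + C(4,3)·C(6,3) = 1 + 24 + 90 + 80 = 195.

195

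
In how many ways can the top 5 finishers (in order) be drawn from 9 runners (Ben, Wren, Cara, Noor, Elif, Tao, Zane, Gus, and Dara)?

15120

There are 9 choices for 1st place, 8 for 2nd, and so on down to 5 for position 5.
That gives 9 × 8 × 7 × 6 × 5 = 15120.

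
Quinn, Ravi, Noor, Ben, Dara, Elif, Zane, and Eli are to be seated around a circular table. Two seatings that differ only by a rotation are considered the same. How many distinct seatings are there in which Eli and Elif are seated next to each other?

1440

Glue Eli and Elif into a block (2 internal orders). Seating 7 units around a circle gives (6)! arrangements.
So 2 × (6)! = 2 × 720 = 1440.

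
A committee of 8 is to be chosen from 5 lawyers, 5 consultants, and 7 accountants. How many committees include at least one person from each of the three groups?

Total 8-person selections from all 17: C(17,8) = 24310.
Selections missing a whole group: no lawyers → C(12,8) = 495; no consultants → C(12,8) = 495; no accountants → C(10,8) = 45.
Add back selections omitting two groups (i.e. drawn from a single group): C(5,8) + C(5,8) + C(7,8) = 0.
By inclusion–exclusion: 24310 − 1035 + 0 = 23275.

23275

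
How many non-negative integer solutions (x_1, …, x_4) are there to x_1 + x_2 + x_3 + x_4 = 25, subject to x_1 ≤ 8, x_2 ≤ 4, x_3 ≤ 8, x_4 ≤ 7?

Without the upper bounds there are C(28,3) = 3276 ways to split 25 among 4 variables.
Subtract solutions that violate a single cap (substitute x_i' = x_i − (cap_i+1)): x_1 ≥ 9 gives C(19,3) = 969; x_2 ≥ 5 gives C(23,3) = 1771; x_3 ≥ 9 gives C(19,3) = 969; x_4 ≥ 8 gives C(20,3) = 1140. Together 4849.
Add back pairs where two caps are both exceeded: 364 + 120 + 165 + 364 + 455 + 165 = 1633.
Subtract triples: 10 + 20 + 0 + 20 = 50.
By inclusion–exclusion the count is 3276 − 4849 + 1633 − 50 = 10.

10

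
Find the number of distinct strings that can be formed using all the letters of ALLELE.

60

The 6 letters of ALLELE have repeats: E appearing twice and L appearing 3 times.
The number of distinct arrangements is 6!/(3!·2!) = 720/12 = 60.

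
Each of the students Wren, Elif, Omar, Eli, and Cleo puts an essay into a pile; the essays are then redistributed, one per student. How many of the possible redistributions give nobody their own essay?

Count assignments avoiding every fixed point. For any j of the 5 students fixed to their own essay, the other 5−j can be arranged in (5−j)! ways.
By inclusion–exclusion this is Σ_{j=0}^{5} (−1)^j C(5,j)·(5−j)!.
Computing: 120 − 120 + 60 − 20 + 5 − 1 = 44.

44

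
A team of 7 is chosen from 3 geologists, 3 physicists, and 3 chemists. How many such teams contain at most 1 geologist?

3

Split by how many geologists are chosen (0 through 1).
Sum: C(3,0)·C(6,7) + C(3,1)·C(6,6) = 0 + 3 = 3.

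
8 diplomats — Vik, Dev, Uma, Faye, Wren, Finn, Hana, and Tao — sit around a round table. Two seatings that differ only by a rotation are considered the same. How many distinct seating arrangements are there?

5040

Around a circle, 8 distinct people have 8!/8 = (7)! = 5040 rotationally distinct seatings.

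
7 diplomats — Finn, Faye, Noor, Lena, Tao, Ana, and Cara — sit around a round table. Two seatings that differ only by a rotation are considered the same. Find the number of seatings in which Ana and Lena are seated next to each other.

Glue Ana and Lena into a block (2 internal orders). Seating 6 units around a circle gives (5)! arrangements.
So 2 × (5)! = 2 × 120 = 240.

240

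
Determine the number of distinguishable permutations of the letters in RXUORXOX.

1680

RXUORXOX has 8 letters with O appearing twice, R appearing twice, and X appearing 3 times.
Dividing 8! = 40320 by 3!·2!·2! = 24 for the repeated letters gives 1680.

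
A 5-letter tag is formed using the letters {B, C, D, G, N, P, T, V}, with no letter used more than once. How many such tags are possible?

Choose and order 5 of the 8 symbols: the first letter has 8 options, the next 7, and so on down to 4.
8 × 7 × 6 × 5 × 4 = 6720.

6720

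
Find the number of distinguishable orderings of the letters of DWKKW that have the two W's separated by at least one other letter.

Total arrangements of DWKKW: 5!/(2!·2!) = 30.
If the two W's are adjacent, glue them into one block, leaving 4 items to arrange: (4)!/(2!) = 12 ways.
Hence 30 − 12 = 18.

18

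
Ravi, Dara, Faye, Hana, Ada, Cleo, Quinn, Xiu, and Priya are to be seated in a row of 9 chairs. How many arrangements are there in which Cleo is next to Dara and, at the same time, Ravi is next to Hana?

Treat {Cleo,Dara} as one block (2 orders) and {Ravi,Hana} as another (2 orders).
That leaves 7 units to arrange: 2 × 2 × 7! = 4 × 5040 = 20160.

20160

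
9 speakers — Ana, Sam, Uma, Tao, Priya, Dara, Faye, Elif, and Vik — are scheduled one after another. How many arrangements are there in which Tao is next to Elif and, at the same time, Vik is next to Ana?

Treat {Tao,Elif} as one block (2 orders) and {Vik,Ana} as another (2 orders).
That leaves 7 units to arrange: 2 × 2 × 7! = 4 × 5040 = 20160.

20160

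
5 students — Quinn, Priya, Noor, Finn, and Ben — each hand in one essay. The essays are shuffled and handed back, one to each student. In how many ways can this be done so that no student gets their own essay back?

44

Let Aᵢ be the assignments in which student i gets their own essay. We want the size of the complement of A₁∪…∪A_5.
By inclusion–exclusion this is Σ_{j=0}^{5} (−1)^j C(5,j)·(5−j)!.
Computing: 120 − 120 + 60 − 20 + 5 − 1 = 44.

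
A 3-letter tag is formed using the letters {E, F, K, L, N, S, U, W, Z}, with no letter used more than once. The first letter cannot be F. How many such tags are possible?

The first letter has 9−1 = 8 choices (anything except F).
The remaining 2 letters are filled from the other 8 symbols without repetition: 8 × 7 = 56.
Total: 8 × 56 = 448.

448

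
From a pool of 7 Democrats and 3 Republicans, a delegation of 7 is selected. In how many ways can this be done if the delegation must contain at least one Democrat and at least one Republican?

119

With no constraint there are C(10,7) = 120 possible selections.
Selections missing a whole group: no Democrats → C(3,7) = 0; no Republicans → C(7,7) = 1.
Both groups omitted at once is impossible, so 120 − 1 = 119.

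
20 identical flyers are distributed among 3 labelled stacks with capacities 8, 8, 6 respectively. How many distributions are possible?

Without the upper bounds there are C(22,2) = 231 ways to split 20 among 3 stacks.
Subtract solutions that violate a single cap (substitute x_i' = x_i − (cap_i+1)): x_1 ≥ 9 gives C(13,2) = 78; x_2 ≥ 9 gives C(13,2) = 78; x_3 ≥ 7 gives C(15,2) = 105. Together 261.
Add back pairs where two caps are both exceeded: 6 + 15 + 15 = 36.
By inclusion–exclusion the count is 231 − 261 + 36 = 6.

6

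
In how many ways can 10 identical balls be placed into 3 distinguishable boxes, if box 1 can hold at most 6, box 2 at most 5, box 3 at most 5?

26

Ignoring the caps, the number of non-negative solutions to x_1+…+x_3 = 10 is C(12,2) = 66.
Subtract solutions that violate a single cap (substitute x_i' = x_i − (cap_i+1)): x_1 ≥ 7 gives C(5,2) = 10; x_2 ≥ 6 gives C(6,2) = 15; x_3 ≥ 6 gives C(6,2) = 15. Together 40.
No two caps can be exceeded simultaneously, so the pair terms are all 0.
By inclusion–exclusion the count is 66 − 40 + 0 = 26.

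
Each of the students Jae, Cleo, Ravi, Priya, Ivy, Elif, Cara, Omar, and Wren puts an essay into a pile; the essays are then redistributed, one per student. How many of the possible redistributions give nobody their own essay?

133496

This is the derangement count D_9: permutations of 9 items with no fixed point.
By inclusion–exclusion this is Σ_{j=0}^{9} (−1)^j C(9,j)·(9−j)!.
Computing: 362880 − 362880 + 181440 − 60480 + 15120 − 3024 + 504 − 72 + 9 − 1 = 133496.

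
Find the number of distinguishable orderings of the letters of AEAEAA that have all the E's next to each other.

Treat the 2 copies of E as a single block. The multiset to arrange is then {EE, A, A, A, A}, 5 items in all.
That gives (5)!/(4!) = 5 arrangements.

5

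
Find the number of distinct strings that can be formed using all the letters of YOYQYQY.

The 7 letters of YOYQYQY have repeats: Q appearing twice and Y appearing 4 times.
Dividing 7! = 5040 by 4!·2! = 48 for the repeated letters gives 105.

105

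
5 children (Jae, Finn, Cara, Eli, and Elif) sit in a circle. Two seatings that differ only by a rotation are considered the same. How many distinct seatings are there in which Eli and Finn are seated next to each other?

12

Treat {Eli, Finn} as one unit (2 internal orders) and seat the resulting 4 units around the table: (3)! circular arrangements.
So 2 × (3)! = 2 × 6 = 12.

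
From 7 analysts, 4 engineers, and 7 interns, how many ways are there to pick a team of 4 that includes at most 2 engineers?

3003

Split by how many engineers are chosen (0 through 2).
Sum: C(4,0)·C(14,4) + C(4,1)·C(14,3) + C(4,2)·C(14,2) = 1001 + 1456 + 546 = 3003.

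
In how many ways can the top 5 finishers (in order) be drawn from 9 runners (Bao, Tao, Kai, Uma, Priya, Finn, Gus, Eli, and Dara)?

This is an ordered selection of 5 from 9: P(9,5).
That gives 9 × 8 × 7 × 6 × 5 = 15120.

15120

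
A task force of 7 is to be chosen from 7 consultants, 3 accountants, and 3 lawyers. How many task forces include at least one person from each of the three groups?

With no constraint there are C(13,7) = 1716 possible selections.
Subtract selections that omit an entire group: no consultants → C(6,7) = 0; no accountants → C(10,7) = 120; no lawyers → C(10,7) = 120.
Add back selections omitting two groups (i.e. drawn from a single group): C(7,7) + C(3,7) + C(3,7) = 1.
By inclusion–exclusion: 1716 − 240 + 1 = 1477.

1477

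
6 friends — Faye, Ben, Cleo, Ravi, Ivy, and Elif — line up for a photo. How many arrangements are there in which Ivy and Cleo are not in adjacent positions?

There are 6! = 720 arrangements in all. If Ivy and Cleo are adjacent, merging them into one block gives 2·(5)! = 240 arrangements.
So 720 − 240 = 480 arrangements keep them apart.

480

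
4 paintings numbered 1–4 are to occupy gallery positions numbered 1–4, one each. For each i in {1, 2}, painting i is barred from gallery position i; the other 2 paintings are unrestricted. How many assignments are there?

Let Aᵢ (for i ∈ {1, 2}) be the placements that put painting i in its forbidden gallery position. Any j of these fix j positions, leaving (4−j)! ways to fill the rest, and there are C(2,j) ways to pick which j.
By inclusion–exclusion, the number of valid placements is Σ_{j=0}^{2} (−1)^j C(2,j)·(4−j)!.
Computing: 24 − 12 + 2 = 14.

14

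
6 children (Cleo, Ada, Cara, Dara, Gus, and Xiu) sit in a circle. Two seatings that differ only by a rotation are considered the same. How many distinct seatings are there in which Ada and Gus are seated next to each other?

48

Treat {Ada, Gus} as one unit (2 internal orders) and seat the resulting 5 units around the table: (4)! circular arrangements.
So 2 × (4)! = 2 × 24 = 48.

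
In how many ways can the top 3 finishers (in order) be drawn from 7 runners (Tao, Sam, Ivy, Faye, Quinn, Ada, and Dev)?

There are 7 choices for 1st place, 6 for 2nd, and 5 for 3rd.
That gives 7 × 6 × 5 = 210.

210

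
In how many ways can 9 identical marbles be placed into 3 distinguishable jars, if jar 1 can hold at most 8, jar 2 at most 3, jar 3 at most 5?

23

By stars and bars, unrestricted non-negative solutions to x_1+…+x_3 = 9 number C(9+2,2) = 55.
Subtract solutions that violate a single cap (substitute x_i' = x_i − (cap_i+1)): x_1 ≥ 9 gives C(2,2) = 1; x_2 ≥ 4 gives C(7,2) = 21; x_3 ≥ 6 gives C(5,2) = 10. Together 32.
No two caps can be exceeded simultaneously, so the pair terms are all 0.
By inclusion–exclusion the count is 55 − 32 + 0 = 23.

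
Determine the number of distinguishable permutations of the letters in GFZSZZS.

420

GFZSZZS has 7 letters with S appearing twice and Z appearing 3 times.
The number of distinct arrangements is 7!/(3!·2!) = 5040/12 = 420.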